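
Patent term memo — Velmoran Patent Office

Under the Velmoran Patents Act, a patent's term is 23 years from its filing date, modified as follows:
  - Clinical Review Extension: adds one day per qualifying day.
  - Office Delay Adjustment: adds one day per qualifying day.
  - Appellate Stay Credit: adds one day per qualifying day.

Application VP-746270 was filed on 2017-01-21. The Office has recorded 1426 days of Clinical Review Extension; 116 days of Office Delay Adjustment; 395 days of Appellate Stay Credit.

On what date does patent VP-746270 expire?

Base term: filing date + 23 years → 21 January 2040.
Clinical Review Extension: +1426 days → 17 December 2043.
Office Delay Adjustment: +116 days → 11 April 2044.
Appellate Stay Credit: +395 days → 11 May 2045.

2045-05-11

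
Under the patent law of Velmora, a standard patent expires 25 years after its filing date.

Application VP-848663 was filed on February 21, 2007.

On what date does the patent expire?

Filing date + 25 years → 21 February 2032.

February 21, 2032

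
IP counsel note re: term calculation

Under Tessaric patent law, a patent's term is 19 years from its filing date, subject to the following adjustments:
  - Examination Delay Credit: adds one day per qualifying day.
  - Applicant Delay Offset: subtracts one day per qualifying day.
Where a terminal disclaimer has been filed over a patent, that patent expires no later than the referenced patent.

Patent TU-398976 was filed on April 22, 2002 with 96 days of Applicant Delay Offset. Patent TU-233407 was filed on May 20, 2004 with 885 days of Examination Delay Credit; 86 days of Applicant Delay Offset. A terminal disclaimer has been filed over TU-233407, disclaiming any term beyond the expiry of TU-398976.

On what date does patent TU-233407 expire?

Natural term of TU-233407:
  Base: filing + 19 years → 20 May 2023.
  Examination Delay Credit: +885 days → 21 October 2025.
  Applicant Delay Offset: −86 days → 27 July 2025.
Expiry of referenced patent TU-398976:
  Base: filing + 19 years → 22 April 2021.
  Applicant Delay Offset: −96 days → 16 January 2021.
Terminal disclaimer: TU-233407 expires on the earlier of 27 July 2025 and 16 January 2021.

2021-01-16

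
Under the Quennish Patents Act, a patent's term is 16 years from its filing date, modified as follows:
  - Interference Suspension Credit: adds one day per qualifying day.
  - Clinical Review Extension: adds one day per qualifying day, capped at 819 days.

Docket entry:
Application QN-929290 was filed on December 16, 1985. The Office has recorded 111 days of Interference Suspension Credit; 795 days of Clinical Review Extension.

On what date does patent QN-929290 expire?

June 9, 2004

Base term: filing date + 16 years → 16 December 2001.
Interference Suspension Credit: +111 days → 6 April 2002.
Clinical Review Extension: 795 days (within the 819-day cap) → +795 days → 9 June 2004.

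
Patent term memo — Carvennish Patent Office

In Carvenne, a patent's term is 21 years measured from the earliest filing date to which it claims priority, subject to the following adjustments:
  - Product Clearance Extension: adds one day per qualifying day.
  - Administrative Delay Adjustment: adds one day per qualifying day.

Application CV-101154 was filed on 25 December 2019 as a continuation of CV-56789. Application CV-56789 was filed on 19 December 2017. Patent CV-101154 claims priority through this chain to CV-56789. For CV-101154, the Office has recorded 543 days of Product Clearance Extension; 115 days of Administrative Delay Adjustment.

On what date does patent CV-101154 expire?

2040-10-07

Earliest priority filing: 19 December 2017.
Base term: 19 December 2017 + 21 years → 19 December 2038.
Product Clearance Extension: +543 days → 14 June 2040.
Administrative Delay Adjustment: +115 days → 7 October 2040.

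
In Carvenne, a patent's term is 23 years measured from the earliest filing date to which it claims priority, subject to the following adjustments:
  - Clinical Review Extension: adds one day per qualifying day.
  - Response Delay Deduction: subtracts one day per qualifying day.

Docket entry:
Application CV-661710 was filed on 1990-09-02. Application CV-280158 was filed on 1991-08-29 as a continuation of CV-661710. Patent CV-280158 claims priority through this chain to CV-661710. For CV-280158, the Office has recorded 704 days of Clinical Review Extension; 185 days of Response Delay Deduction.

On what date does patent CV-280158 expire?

Earliest priority filing: 2 September 1990.
Base term: 2 September 1990 + 23 years → 2 September 2013.
Clinical Review Extension: +704 days → 7 August 2015.
Response Delay Deduction: −185 days → 3 February 2015.

2015-02-03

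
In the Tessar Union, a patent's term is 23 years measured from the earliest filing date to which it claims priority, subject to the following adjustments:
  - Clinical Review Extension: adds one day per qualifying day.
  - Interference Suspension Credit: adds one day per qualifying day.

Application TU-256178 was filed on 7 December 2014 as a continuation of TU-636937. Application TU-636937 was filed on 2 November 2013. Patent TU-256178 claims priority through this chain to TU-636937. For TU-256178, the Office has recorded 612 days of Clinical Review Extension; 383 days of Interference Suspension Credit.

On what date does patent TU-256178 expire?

Earliest priority filing: 2 November 2013.
Base term: 2 November 2013 + 23 years → 2 November 2036.
Clinical Review Extension: +612 days → 7 July 2038.
Interference Suspension Credit: +383 days → 25 July 2039.

2039-07-25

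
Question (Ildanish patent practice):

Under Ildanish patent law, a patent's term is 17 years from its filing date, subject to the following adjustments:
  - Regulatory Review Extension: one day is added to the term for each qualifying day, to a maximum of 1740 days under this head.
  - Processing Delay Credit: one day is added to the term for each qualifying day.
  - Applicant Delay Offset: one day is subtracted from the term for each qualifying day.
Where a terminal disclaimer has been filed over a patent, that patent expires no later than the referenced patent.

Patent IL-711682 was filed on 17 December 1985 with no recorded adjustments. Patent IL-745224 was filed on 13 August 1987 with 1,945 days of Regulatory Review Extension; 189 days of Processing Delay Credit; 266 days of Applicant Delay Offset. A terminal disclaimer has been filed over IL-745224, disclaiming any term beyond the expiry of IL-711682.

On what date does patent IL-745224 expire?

2002-12-17

Natural term of IL-745224:
  Base: filing + 17 years → 13 August 2004.
  Regulatory Review Extension: 1945 days claimed exceeds the 1740-day cap, so +1740 days → 19 May 2009.
  Processing Delay Credit: +189 days → 24 November 2009.
  Applicant Delay Offset: −266 days → 3 March 2009.
Expiry of referenced patent IL-711682:
  Base: filing + 17 years → 17 December 2002.
Terminal disclaimer: IL-745224 expires on the earlier of 3 March 2009 and 17 December 2002.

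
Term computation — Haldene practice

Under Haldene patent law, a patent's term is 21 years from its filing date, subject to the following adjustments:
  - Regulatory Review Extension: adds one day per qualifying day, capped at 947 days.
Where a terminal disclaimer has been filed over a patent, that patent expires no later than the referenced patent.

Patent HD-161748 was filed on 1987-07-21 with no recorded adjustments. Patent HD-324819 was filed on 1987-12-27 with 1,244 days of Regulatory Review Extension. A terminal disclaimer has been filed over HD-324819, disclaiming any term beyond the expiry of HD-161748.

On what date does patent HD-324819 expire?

Natural term of HD-324819:
  Base: filing + 21 years → 27 December 2008.
  Regulatory Review Extension: 1244 days claimed exceeds the 947-day cap, so +947 days → 1 August 2011.
Expiry of referenced patent HD-161748:
  Base: filing + 21 years → 21 July 2008.
Terminal disclaimer: HD-324819 expires on the earlier of 1 August 2011 and 21 July 2008.

2008-07-21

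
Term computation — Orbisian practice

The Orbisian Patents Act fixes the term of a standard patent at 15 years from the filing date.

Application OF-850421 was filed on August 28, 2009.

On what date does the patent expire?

Filing date + 15 years → 28 August 2024.

August 28, 2024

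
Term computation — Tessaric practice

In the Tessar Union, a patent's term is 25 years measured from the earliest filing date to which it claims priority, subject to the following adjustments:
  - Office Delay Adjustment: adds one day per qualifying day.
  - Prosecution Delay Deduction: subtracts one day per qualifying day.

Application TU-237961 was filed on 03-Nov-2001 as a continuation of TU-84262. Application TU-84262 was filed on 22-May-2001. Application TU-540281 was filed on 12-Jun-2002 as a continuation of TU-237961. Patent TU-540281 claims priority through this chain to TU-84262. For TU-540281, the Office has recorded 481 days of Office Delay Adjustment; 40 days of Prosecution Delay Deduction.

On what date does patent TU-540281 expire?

Earliest priority filing: 22 May 2001.
Base term: 22 May 2001 + 25 years → 22 May 2026.
Office Delay Adjustment: +481 days → 15 September 2027.
Prosecution Delay Deduction: −40 days → 6 August 2027.

2027-08-06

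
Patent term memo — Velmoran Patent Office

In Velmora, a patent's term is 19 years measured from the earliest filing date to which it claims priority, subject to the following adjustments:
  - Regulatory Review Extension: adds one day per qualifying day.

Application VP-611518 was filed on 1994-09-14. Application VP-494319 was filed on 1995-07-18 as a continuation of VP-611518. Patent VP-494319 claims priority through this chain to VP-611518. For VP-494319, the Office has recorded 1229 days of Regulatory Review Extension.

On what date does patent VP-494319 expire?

Earliest priority filing: 14 September 1994.
Base term: 14 September 1994 + 19 years → 14 September 2013.
Regulatory Review Extension: +1229 days → 25 January 2017.

January 25, 2017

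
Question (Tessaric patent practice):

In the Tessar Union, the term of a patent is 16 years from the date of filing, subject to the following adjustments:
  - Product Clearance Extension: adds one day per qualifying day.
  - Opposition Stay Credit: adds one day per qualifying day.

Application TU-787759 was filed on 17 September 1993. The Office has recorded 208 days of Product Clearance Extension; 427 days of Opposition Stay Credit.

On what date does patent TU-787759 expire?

June 14, 2011

Base term: filing date + 16 years → 17 September 2009.
Product Clearance Extension: +208 days → 13 April 2010.
Opposition Stay Credit: +427 days → 14 June 2011.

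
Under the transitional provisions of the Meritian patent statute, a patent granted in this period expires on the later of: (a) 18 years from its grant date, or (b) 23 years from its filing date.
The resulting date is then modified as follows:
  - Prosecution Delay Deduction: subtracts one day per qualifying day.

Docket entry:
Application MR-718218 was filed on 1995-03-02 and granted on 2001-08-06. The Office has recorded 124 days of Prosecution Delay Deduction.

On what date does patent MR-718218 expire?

2019-04-04

(a) grant + 18 years → 6 August 2019.
(b) filing + 23 years → 2 March 2018.
Later of the two: 6 August 2019.
Prosecution Delay Deduction: −124 days → 4 April 2019.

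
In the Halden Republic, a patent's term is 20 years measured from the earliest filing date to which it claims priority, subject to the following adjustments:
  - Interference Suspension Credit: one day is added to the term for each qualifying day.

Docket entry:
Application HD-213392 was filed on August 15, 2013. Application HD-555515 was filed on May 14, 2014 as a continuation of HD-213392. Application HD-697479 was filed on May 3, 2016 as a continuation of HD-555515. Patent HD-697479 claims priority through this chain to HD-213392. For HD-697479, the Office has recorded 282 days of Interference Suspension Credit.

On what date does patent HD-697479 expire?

May 24, 2034

Earliest priority filing: 15 August 2013.
Base term: 15 August 2013 + 20 years → 15 August 2033.
Interference Suspension Credit: +282 days → 24 May 2034.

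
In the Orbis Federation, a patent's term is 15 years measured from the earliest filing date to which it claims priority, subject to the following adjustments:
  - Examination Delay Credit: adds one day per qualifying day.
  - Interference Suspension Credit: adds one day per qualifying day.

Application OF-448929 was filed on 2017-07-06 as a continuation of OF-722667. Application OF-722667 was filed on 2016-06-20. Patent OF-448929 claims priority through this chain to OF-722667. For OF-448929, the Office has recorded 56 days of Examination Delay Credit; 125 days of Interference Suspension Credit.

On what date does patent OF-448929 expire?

2031-12-18

Earliest priority filing: 20 June 2016.
Base term: 20 June 2016 + 15 years → 20 June 2031.
Examination Delay Credit: +56 days → 15 August 2031.
Interference Suspension Credit: +125 days → 18 December 2031.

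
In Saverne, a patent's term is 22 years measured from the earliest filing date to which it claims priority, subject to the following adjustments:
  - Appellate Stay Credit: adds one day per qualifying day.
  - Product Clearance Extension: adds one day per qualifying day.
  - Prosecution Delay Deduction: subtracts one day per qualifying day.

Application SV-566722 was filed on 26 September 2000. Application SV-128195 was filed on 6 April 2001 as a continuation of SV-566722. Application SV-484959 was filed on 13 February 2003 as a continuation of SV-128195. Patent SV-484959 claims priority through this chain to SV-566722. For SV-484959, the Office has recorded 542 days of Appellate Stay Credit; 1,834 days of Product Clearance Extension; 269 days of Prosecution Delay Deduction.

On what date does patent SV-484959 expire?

Earliest priority filing: 26 September 2000.
Base term: 26 September 2000 + 22 years → 26 September 2022.
Appellate Stay Credit: +542 days → 21 March 2024.
Product Clearance Extension: +1834 days → 29 March 2029.
Prosecution Delay Deduction: −269 days → 3 July 2028.

2028-07-03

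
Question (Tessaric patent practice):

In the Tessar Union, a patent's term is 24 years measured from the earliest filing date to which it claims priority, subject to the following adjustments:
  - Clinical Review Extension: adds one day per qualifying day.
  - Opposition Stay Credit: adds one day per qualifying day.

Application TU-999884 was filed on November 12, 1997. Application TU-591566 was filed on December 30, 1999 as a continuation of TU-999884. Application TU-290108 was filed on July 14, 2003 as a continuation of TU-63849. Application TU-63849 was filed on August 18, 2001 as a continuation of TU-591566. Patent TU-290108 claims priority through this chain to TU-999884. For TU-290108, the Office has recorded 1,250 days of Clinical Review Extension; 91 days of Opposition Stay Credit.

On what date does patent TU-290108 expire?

July 15, 2025

Earliest priority filing: 12 November 1997.
Base term: 12 November 1997 + 24 years → 12 November 2021.
Clinical Review Extension: +1250 days → 15 April 2025.
Opposition Stay Credit: +91 days → 15 July 2025.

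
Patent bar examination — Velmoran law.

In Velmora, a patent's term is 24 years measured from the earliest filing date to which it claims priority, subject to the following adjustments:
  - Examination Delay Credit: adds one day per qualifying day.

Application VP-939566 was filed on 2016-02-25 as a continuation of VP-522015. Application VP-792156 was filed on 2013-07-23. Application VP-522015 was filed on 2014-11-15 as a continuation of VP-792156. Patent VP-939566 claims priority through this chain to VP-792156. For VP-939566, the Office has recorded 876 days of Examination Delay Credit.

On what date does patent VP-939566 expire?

Earliest priority filing: 23 July 2013.
Base term: 23 July 2013 + 24 years → 23 July 2037.
Examination Delay Credit: +876 days → 16 December 2039.

2039-12-16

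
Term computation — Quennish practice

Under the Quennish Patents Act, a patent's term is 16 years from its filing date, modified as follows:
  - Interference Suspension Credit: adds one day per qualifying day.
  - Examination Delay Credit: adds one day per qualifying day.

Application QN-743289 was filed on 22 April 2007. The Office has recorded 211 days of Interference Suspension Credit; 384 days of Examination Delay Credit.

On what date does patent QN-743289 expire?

2024-12-07

Base term: filing date + 16 years → 22 April 2023.
Interference Suspension Credit: +211 days → 19 November 2023.
Examination Delay Credit: +384 days → 7 December 2024.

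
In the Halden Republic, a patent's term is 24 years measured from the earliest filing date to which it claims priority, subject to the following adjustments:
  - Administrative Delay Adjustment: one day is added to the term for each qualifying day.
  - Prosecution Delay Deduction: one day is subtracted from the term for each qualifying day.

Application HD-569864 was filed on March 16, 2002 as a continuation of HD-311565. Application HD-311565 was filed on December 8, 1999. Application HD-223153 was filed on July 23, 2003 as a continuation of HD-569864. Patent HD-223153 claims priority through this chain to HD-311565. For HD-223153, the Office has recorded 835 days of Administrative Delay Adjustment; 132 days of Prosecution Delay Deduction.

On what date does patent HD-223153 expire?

Earliest priority filing: 8 December 1999.
Base term: 8 December 1999 + 24 years → 8 December 2023.
Administrative Delay Adjustment: +835 days → 22 March 2026.
Prosecution Delay Deduction: −132 days → 10 November 2025.

2025-11-10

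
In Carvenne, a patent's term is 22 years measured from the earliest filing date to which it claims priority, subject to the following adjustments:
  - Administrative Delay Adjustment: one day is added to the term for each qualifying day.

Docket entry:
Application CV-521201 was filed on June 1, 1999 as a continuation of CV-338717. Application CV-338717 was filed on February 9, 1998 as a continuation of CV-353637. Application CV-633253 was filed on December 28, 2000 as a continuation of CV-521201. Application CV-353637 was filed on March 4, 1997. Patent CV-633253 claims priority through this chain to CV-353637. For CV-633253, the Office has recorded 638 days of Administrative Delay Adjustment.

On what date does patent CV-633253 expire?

2020-12-01

Earliest priority filing: 4 March 1997.
Base term: 4 March 1997 + 22 years → 4 March 2019.
Administrative Delay Adjustment: +638 days → 1 December 2020.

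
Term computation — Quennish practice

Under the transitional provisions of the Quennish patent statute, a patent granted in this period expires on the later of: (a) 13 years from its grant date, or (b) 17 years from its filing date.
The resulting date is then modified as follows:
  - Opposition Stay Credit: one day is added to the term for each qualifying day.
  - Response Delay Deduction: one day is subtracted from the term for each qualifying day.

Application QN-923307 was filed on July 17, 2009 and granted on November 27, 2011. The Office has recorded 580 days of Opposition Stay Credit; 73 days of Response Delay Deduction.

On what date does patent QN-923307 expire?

December 6, 2027

(a) grant + 13 years → 27 November 2024.
(b) filing + 17 years → 17 July 2026.
Later of the two: 17 July 2026.
Opposition Stay Credit: +580 days → 17 February 2028.
Response Delay Deduction: −73 days → 6 December 2027.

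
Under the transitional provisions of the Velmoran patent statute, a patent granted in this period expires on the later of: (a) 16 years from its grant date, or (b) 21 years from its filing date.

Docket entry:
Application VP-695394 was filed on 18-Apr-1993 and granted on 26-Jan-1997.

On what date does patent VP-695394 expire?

2014-04-18

(a) grant + 16 years → 26 January 2013.
(b) filing + 21 years → 18 April 2014.
Later of the two: 18 April 2014.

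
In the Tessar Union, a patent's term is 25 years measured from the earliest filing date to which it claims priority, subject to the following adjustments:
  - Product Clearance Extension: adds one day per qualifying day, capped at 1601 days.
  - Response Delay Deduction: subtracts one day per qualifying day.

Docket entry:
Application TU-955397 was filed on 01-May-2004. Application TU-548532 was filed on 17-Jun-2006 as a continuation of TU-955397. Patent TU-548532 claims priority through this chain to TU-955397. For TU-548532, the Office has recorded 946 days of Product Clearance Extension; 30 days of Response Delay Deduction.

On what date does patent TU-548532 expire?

Earliest priority filing: 1 May 2004.
Base term: 1 May 2004 + 25 years → 1 May 2029.
Product Clearance Extension: 946 days (within the 1601-day cap) → +946 days → 3 December 2031.
Response Delay Deduction: −30 days → 3 November 2031.

November 3, 2031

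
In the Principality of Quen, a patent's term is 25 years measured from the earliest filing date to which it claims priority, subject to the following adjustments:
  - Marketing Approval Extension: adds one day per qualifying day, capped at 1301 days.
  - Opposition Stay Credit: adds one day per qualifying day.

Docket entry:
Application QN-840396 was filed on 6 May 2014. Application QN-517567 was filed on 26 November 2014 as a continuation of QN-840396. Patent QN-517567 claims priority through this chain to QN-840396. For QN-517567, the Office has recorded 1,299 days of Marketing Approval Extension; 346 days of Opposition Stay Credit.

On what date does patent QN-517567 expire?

Earliest priority filing: 6 May 2014.
Base term: 6 May 2014 + 25 years → 6 May 2039.
Marketing Approval Extension: 1299 days (within the 1301-day cap) → +1299 days → 25 November 2042.
Opposition Stay Credit: +346 days → 6 November 2043.

2043-11-06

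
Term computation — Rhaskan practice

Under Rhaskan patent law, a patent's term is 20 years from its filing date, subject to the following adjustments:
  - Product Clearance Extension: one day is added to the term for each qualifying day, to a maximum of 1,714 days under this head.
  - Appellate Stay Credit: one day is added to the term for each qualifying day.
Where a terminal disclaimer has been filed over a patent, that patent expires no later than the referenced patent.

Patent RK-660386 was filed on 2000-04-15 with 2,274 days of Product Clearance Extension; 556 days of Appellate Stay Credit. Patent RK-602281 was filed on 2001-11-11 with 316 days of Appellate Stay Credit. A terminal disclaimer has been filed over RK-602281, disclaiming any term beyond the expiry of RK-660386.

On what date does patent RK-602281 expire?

Natural term of RK-602281:
  Base: filing + 20 years → 11 November 2021.
  Appellate Stay Credit: +316 days → 23 September 2022.
Expiry of referenced patent RK-660386:
  Base: filing + 20 years → 15 April 2020.
  Product Clearance Extension: 2274 days claimed exceeds the 1714-day cap, so +1714 days → 24 December 2024.
  Appellate Stay Credit: +556 days → 3 July 2026.
Terminal disclaimer: RK-602281 expires on the earlier of 23 September 2022 and 3 July 2026.

September 23, 2022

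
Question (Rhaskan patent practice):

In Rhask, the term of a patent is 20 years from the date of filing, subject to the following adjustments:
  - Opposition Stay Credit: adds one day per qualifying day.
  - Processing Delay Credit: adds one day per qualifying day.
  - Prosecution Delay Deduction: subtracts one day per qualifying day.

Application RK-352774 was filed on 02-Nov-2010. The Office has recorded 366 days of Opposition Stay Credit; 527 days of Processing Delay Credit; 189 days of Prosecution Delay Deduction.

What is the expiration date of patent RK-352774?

October 6, 2032

Base term: filing date + 20 years → 2 November 2030.
Opposition Stay Credit: +366 days → 3 November 2031.
Processing Delay Credit: +527 days → 13 April 2033.
Prosecution Delay Deduction: −189 days → 6 October 2032.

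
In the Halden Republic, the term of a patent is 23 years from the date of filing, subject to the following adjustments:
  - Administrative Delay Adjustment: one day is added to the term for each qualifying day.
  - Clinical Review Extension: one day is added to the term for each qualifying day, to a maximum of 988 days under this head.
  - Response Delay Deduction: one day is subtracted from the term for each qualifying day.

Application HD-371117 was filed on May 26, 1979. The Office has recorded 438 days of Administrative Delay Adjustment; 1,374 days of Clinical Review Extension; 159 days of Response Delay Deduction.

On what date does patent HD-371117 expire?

November 13, 2005

Base term: filing date + 23 years → 26 May 2002.
Administrative Delay Adjustment: +438 days → 7 August 2003.
Clinical Review Extension: 1374 days claimed exceeds the 988-day cap, so +988 days → 21 April 2006.
Response Delay Deduction: −159 days → 13 November 2005.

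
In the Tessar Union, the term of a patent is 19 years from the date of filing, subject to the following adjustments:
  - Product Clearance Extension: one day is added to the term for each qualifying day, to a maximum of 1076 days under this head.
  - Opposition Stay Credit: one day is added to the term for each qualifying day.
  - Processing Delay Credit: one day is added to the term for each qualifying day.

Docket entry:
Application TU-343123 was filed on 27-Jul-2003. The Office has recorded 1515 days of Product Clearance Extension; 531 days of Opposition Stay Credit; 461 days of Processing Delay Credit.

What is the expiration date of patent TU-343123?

March 25, 2028

Base term: filing date + 19 years → 27 July 2022.
Product Clearance Extension: 1515 days claimed exceeds the 1076-day cap, so +1076 days → 7 July 2025.
Opposition Stay Credit: +531 days → 20 December 2026.
Processing Delay Credit: +461 days → 25 March 2028.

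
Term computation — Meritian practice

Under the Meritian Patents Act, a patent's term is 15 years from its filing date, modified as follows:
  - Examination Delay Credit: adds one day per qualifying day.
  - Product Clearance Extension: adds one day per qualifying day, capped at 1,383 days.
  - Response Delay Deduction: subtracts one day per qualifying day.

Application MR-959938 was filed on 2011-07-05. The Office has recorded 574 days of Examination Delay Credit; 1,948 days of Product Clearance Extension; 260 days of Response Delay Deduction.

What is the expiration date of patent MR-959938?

2031-02-26

Base term: filing date + 15 years → 5 July 2026.
Examination Delay Credit: +574 days → 30 January 2028.
Product Clearance Extension: 1948 days claimed exceeds the 1383-day cap, so +1383 days → 13 November 2031.
Response Delay Deduction: −260 days → 26 February 2031.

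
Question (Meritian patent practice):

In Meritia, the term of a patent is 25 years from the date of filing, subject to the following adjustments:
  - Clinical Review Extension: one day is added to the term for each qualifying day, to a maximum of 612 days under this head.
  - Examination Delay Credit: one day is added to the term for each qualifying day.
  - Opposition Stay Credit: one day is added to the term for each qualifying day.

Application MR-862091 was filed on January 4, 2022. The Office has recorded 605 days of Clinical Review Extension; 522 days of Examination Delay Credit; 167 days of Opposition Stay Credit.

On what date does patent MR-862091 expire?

2050-07-21

Base term: filing date + 25 years → 4 January 2047.
Clinical Review Extension: 605 days (within the 612-day cap) → +605 days → 31 August 2048.
Examination Delay Credit: +522 days → 4 February 2050.
Opposition Stay Credit: +167 days → 21 July 2050.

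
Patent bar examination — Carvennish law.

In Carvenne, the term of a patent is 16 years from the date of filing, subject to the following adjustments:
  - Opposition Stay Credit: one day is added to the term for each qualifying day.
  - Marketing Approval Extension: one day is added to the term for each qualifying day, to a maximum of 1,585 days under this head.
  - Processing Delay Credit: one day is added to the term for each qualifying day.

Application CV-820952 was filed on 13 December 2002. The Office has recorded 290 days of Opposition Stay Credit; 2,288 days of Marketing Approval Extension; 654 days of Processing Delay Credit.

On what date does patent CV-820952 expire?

Base term: filing date + 16 years → 13 December 2018.
Opposition Stay Credit: +290 days → 29 September 2019.
Marketing Approval Extension: 2288 days claimed exceeds the 1585-day cap, so +1585 days → 31 January 2024.
Processing Delay Credit: +654 days → 15 November 2025.

November 15, 2025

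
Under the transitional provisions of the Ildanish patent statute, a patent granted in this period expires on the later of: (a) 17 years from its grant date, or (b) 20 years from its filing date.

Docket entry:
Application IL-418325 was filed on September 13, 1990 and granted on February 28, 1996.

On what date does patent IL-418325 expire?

(a) grant + 17 years → 28 February 2013.
(b) filing + 20 years → 13 September 2010.
Later of the two: 28 February 2013.

February 28, 2013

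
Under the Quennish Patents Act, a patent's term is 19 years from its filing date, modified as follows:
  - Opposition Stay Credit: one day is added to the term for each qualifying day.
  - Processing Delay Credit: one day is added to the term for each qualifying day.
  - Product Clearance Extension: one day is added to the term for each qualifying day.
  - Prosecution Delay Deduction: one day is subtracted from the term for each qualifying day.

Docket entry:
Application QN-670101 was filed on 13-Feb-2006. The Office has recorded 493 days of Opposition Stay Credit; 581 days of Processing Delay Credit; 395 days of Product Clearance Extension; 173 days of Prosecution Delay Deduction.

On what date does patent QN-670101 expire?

September 1, 2028

Base term: filing date + 19 years → 13 February 2025.
Opposition Stay Credit: +493 days → 21 June 2026.
Processing Delay Credit: +581 days → 23 January 2028.
Product Clearance Extension: +395 days → 21 February 2029.
Prosecution Delay Deduction: −173 days → 1 September 2028.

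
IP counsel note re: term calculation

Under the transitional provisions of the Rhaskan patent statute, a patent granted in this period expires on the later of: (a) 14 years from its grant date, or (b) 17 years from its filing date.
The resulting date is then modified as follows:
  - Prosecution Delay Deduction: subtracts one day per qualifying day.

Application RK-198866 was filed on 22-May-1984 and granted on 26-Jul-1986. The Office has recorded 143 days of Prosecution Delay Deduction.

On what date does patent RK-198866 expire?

December 30, 2000

(a) grant + 14 years → 26 July 2000.
(b) filing + 17 years → 22 May 2001.
Later of the two: 22 May 2001.
Prosecution Delay Deduction: −143 days → 30 December 2000.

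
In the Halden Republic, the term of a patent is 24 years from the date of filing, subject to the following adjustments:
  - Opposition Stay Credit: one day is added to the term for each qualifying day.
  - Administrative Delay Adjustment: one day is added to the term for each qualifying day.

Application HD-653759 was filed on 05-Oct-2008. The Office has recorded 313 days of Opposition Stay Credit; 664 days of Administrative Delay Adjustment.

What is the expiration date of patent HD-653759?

Base term: filing date + 24 years → 5 October 2032.
Opposition Stay Credit: +313 days → 14 August 2033.
Administrative Delay Adjustment: +664 days → 9 June 2035.

June 9, 2035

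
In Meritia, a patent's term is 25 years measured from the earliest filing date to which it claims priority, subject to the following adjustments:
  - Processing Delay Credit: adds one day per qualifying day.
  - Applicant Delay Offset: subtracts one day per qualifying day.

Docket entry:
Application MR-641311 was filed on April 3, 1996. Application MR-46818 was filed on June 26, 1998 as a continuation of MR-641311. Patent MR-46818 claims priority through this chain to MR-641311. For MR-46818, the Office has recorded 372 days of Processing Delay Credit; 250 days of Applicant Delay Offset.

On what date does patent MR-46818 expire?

Earliest priority filing: 3 April 1996.
Base term: 3 April 1996 + 25 years → 3 April 2021.
Processing Delay Credit: +372 days → 10 April 2022.
Applicant Delay Offset: −250 days → 3 August 2021.

August 3, 2021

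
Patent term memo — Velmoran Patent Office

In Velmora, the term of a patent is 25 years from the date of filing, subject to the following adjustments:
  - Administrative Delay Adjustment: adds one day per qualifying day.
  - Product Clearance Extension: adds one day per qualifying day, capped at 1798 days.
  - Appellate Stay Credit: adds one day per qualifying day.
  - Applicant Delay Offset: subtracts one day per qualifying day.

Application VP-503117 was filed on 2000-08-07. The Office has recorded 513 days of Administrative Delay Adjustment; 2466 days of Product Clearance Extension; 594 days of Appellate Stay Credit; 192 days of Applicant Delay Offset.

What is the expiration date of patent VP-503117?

Base term: filing date + 25 years → 7 August 2025.
Administrative Delay Adjustment: +513 days → 2 January 2027.
Product Clearance Extension: 2466 days claimed exceeds the 1798-day cap, so +1798 days → 5 December 2031.
Appellate Stay Credit: +594 days → 21 July 2033.
Applicant Delay Offset: −192 days → 10 January 2033.

January 10, 2033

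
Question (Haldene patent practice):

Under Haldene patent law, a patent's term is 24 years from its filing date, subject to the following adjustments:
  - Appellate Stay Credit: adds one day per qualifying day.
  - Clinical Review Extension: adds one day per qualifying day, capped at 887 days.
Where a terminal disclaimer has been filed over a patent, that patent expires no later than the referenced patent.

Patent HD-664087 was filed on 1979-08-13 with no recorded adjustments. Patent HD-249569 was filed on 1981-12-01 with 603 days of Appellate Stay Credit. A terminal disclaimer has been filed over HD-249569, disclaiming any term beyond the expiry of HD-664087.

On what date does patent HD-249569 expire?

Natural term of HD-249569:
  Base: filing + 24 years → 1 December 2005.
  Appellate Stay Credit: +603 days → 27 July 2007.
Expiry of referenced patent HD-664087:
  Base: filing + 24 years → 13 August 2003.
Terminal disclaimer: HD-249569 expires on the earlier of 27 July 2007 and 13 August 2003.

2003-08-13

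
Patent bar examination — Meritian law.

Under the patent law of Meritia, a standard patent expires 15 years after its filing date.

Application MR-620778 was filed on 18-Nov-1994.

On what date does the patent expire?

Filing date + 15 years → 18 November 2009.

2009-11-18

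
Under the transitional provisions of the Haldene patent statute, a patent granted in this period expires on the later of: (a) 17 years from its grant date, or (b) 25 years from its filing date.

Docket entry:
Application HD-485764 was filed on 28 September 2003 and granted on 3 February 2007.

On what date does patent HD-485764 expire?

(a) grant + 17 years → 3 February 2024.
(b) filing + 25 years → 28 September 2028.
Later of the two: 28 September 2028.

September 28, 2028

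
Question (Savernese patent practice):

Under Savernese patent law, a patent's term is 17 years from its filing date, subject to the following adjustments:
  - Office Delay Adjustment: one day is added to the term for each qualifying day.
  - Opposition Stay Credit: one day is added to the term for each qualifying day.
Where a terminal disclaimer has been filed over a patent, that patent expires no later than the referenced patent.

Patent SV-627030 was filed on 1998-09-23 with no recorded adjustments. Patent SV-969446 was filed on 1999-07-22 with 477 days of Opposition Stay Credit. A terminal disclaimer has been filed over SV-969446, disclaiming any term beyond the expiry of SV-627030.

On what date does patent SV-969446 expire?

Natural term of SV-969446:
  Base: filing + 17 years → 22 July 2016.
  Opposition Stay Credit: +477 days → 11 November 2017.
Expiry of referenced patent SV-627030:
  Base: filing + 17 years → 23 September 2015.
Terminal disclaimer: SV-969446 expires on the earlier of 11 November 2017 and 23 September 2015.

2015-09-23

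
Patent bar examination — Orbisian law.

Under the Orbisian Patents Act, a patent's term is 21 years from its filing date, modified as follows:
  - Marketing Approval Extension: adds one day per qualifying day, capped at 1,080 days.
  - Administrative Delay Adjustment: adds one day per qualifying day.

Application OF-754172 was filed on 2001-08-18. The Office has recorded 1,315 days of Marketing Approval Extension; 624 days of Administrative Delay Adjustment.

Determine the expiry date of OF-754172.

2027-04-18

Base term: filing date + 21 years → 18 August 2022.
Marketing Approval Extension: 1315 days claimed exceeds the 1080-day cap, so +1080 days → 2 August 2025.
Administrative Delay Adjustment: +624 days → 18 April 2027.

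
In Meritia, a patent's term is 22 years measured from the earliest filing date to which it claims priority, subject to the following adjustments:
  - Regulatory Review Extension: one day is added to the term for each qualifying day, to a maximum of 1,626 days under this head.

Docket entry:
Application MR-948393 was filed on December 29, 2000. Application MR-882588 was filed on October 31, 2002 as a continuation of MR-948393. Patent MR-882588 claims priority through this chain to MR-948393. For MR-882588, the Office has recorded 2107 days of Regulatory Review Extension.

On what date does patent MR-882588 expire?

Earliest priority filing: 29 December 2000.
Base term: 29 December 2000 + 22 years → 29 December 2022.
Regulatory Review Extension: 2107 days claimed exceeds the 1626-day cap, so +1626 days → 12 June 2027.

2027-06-12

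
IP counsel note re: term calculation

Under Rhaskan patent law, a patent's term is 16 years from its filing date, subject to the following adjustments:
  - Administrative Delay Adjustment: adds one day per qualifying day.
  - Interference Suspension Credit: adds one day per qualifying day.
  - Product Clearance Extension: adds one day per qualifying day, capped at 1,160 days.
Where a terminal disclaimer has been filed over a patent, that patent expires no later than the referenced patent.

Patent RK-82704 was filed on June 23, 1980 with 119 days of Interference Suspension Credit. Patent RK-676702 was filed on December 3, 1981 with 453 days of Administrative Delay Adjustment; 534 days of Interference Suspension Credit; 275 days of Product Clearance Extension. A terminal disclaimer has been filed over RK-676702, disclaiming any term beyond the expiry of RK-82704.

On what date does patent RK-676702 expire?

Natural term of RK-676702:
  Base: filing + 16 years → 3 December 1997.
  Administrative Delay Adjustment: +453 days → 1 March 1999.
  Interference Suspension Credit: +534 days → 16 August 2000.
  Product Clearance Extension: 275 days (within the 1160-day cap) → +275 days → 18 May 2001.
Expiry of referenced patent RK-82704:
  Base: filing + 16 years → 23 June 1996.
  Interference Suspension Credit: +119 days → 20 October 1996.
Terminal disclaimer: RK-676702 expires on the earlier of 18 May 2001 and 20 October 1996.

1996-10-20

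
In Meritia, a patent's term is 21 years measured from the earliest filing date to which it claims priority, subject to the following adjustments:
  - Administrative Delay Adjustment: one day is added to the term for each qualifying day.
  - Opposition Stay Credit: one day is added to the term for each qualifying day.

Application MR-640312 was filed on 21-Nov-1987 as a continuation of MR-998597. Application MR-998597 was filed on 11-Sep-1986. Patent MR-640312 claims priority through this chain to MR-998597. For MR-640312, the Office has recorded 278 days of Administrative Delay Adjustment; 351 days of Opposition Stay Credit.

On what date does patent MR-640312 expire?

2009-06-01

Earliest priority filing: 11 September 1986.
Base term: 11 September 1986 + 21 years → 11 September 2007.
Administrative Delay Adjustment: +278 days → 15 June 2008.
Opposition Stay Credit: +351 days → 1 June 2009.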